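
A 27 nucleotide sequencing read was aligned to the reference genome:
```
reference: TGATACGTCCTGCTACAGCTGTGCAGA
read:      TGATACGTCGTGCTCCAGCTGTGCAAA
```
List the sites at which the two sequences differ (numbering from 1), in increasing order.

10, 15, 26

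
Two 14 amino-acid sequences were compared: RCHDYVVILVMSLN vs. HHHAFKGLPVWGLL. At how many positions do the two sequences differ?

The sequences differ at positions 1, 2, 4, 5, 6, 7, 8, 9, 11, 12, 14 (1-based) — 11 in total.

11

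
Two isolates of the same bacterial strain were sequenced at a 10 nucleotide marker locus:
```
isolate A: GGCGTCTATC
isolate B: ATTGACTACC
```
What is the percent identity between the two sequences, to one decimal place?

Mismatches at positions 1, 2, 3, 5, 9 (1-based): 5 of 10.
Identical positions: 5/10 = 50% → 50.0%.

50.0%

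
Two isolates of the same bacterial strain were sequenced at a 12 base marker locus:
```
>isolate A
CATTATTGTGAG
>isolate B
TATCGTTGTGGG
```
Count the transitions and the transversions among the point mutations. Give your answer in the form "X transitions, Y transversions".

Transitions (purine↔purine or pyrimidine↔pyrimidine): 1 C→T, 4 T→C, 5 A→G, 11 A→G.
Transversions (purine↔pyrimidine): none.

4 transitions, 0 transversions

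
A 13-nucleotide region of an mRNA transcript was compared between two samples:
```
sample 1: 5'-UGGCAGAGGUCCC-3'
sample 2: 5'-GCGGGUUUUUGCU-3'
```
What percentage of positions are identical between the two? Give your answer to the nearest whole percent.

Mismatches at positions 1, 2, 4, 5, 6, 7, 8, 9, 11, 13 (1-based): 10 of 13.
Identical positions: 3/13 = 23.08% → 23%.

23%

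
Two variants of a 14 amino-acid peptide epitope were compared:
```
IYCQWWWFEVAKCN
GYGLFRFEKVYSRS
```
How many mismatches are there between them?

12

Comparing position by position, 12 positions differ: 1 (I/G), 3 (C/G), 4 (Q/L), 5 (W/F), 6 (W/R), 7 (W/F), 8 (F/E), 9 (E/K), 11 (A/Y), 12 (K/S), 13 (C/R), 14 (N/S).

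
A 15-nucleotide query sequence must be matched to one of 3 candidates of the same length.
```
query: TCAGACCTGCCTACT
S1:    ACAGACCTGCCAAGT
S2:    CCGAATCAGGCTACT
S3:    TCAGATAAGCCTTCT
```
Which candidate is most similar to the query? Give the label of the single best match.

S1

Hamming distances to query — S1: 3; S2: 6; S3: 4.
Smallest is S1 with 3 mismatches.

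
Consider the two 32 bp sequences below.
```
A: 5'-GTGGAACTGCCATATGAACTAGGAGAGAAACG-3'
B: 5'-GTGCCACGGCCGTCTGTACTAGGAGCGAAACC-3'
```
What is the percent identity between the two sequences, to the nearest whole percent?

75%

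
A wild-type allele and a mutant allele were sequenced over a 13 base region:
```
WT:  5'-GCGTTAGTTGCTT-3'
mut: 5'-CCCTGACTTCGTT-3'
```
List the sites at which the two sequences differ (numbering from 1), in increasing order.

1, 3, 5, 7, 10, 11

Scanning 1-based: 1: G/C; 3: G/C; 5: T/G; 7: G/C; 10: G/C; 11: C/G.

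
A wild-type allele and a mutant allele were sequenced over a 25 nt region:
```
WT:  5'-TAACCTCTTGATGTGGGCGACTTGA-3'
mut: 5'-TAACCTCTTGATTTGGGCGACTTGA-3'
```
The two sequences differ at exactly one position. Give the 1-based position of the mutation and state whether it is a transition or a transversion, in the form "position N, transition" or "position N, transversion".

Position 13 changes G→T. G is a purine and T is a pyrimidine, so this is a transversion.

position 13, transversion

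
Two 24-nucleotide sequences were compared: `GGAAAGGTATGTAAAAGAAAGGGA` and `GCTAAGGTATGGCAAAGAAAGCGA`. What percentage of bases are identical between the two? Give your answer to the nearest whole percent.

79%

Mismatches at positions 2, 3, 12, 13, 22 (1-based): 5 of 24.
Identical positions: 19/24 = 79.17% → 79%.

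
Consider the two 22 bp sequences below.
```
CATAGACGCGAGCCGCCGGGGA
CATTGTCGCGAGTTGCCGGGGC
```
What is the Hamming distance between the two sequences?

5

Mismatches (1-based): position 4: A→T; position 6: A→T; position 13: C→T; position 14: C→T; position 22: A→C.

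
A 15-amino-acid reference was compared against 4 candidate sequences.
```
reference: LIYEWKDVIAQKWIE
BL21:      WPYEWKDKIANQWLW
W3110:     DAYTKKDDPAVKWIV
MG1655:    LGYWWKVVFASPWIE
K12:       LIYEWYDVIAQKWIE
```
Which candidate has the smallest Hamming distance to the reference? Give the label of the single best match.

Hamming distances to reference — BL21: 7; W3110: 8; MG1655: 6; K12: 1.
Smallest is K12 with 1 mismatch.

K12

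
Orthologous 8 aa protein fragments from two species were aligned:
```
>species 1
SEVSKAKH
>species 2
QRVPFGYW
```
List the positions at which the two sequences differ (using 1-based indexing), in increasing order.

1, 2, 4, 5, 6, 7, 8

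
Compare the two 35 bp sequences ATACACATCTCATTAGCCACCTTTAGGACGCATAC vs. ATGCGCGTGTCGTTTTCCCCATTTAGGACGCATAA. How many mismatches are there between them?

10

The sequences differ at sites 3, 5, 7, 9, 12, 15, 16, 19, 21, 35 (1-based) — 10 in total.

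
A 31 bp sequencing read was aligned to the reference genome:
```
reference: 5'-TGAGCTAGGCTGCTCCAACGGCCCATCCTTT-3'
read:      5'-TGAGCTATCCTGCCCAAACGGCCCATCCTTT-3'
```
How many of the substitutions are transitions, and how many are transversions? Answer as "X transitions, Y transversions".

1 transition, 3 transversions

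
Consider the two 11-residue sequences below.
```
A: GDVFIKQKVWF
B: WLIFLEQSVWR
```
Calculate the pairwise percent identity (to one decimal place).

36.4%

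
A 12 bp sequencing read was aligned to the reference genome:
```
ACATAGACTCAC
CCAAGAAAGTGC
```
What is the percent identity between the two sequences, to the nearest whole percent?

33%

Mismatches at positions 1, 4, 5, 6, 8, 9, 10, 11 (1-based): 8 of 12.
Identical positions: 4/12 = 33.33% → 33%.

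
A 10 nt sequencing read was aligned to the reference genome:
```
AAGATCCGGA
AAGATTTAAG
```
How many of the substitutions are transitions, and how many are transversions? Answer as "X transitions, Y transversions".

Transitions (purine↔purine or pyrimidine↔pyrimidine): 6 C→T, 7 C→T, 8 G→A, 9 G→A, 10 A→G.
Transversions (purine↔pyrimidine): none.

5 transitions, 0 transversions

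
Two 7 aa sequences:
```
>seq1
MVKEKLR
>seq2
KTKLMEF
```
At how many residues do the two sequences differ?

6

Comparing position by position, 6 residues differ: 1 (M/K), 2 (V/T), 4 (E/L), 5 (K/M), 6 (L/E), 7 (R/F).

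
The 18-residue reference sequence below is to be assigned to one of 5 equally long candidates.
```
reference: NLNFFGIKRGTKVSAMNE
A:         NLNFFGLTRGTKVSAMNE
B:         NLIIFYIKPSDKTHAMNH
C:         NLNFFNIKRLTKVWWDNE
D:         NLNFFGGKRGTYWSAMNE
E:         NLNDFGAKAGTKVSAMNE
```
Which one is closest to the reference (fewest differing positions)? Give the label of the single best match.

A differs at 2 positions; B differs at 9 positions; C differs at 5 positions; D differs at 3 positions; E differs at 3 positions. The closest is A.

A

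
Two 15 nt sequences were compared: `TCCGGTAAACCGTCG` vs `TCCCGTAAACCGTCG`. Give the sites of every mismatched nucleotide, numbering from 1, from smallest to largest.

Scanning 1-based: 4: G/C.

4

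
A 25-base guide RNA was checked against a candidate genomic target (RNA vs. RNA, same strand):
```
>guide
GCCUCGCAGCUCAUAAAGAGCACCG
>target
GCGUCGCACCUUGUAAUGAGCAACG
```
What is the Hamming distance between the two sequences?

6

Comparing position by position, 6 positions differ: 3 (C/G), 9 (G/C), 12 (C/U), 13 (A/G), 17 (A/U), 23 (C/A).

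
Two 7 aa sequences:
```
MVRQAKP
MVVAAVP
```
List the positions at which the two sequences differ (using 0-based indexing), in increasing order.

Differences at position 2 (R→V), position 3 (Q→A), position 5 (K→V).

2, 3, 5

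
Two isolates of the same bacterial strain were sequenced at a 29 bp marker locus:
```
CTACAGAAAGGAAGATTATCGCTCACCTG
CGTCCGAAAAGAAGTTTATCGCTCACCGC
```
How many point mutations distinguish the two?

Comparing position by position, 7 positions differ: 2 (T/G), 3 (A/T), 5 (A/C), 10 (G/A), 15 (A/T), 28 (T/G), 29 (G/C).

7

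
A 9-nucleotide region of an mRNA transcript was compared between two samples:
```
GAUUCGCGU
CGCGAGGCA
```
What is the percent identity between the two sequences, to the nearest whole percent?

Mismatches at positions 1, 2, 3, 4, 5, 7, 8, 9 (1-based): 8 of 9.
Identical positions: 1/9 = 11.11% → 11%.

11%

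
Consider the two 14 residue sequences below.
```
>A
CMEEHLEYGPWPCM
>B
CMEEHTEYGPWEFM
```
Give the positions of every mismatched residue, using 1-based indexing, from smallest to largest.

6, 12, 13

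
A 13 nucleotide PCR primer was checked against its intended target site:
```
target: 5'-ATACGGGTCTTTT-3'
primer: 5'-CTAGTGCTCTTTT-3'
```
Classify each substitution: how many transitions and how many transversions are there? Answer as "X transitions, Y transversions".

0 transitions, 4 transversions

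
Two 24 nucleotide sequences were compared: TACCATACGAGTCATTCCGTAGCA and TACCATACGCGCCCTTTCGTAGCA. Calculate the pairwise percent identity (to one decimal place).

83.3%

4 positions differ (10, 12, 14, 17), so 20 of 24 match: 20/24 = 83.33%.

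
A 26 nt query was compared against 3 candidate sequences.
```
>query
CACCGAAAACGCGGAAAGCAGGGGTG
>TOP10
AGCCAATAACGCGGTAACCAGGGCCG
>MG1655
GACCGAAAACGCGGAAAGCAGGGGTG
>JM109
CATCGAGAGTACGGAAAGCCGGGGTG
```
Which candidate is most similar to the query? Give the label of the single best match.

MG1655

Hamming distances to query — TOP10: 8; MG1655: 1; JM109: 6.
Smallest is MG1655 with 1 mismatch.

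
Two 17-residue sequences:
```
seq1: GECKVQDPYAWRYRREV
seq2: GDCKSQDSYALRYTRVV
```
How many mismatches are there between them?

Mismatches (1-based): position 2: E→D; position 5: V→S; position 8: P→S; position 11: W→L; position 14: R→T; position 16: E→V.

6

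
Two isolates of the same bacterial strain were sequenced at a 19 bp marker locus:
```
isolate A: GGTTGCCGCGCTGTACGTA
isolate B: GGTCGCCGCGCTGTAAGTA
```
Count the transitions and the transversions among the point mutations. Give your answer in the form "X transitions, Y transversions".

Transitions (purine↔purine or pyrimidine↔pyrimidine): 4 T→C.
Transversions (purine↔pyrimidine): 16 C→A.

1 transition, 1 transversion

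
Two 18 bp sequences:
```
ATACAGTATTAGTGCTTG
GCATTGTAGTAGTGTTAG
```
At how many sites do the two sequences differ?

7

The sequences differ at sites 1, 2, 4, 5, 9, 15, 17 (1-based) — 7 in total.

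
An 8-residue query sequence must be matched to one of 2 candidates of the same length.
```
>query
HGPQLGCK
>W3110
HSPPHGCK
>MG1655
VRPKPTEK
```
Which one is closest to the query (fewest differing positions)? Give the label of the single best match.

W3110 differs at 3 positions; MG1655 differs at 6 positions. The closest is W3110.

W3110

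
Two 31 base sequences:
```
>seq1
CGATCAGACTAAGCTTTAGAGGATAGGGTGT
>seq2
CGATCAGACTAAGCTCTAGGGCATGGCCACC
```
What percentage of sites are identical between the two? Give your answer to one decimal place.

9 positions differ (16, 20, 22, 25, 27, 28, 29, 30, 31), so 22 of 31 match: 22/31 = 70.97%.

71.0%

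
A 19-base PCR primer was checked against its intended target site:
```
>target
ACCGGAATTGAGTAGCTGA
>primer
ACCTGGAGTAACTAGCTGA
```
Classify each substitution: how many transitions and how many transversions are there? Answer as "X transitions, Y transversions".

2 transitions, 3 transversions

Transitions (purine↔purine or pyrimidine↔pyrimidine): 6 A→G, 10 G→A.
Transversions (purine↔pyrimidine): 4 G→T, 8 T→G, 12 G→C.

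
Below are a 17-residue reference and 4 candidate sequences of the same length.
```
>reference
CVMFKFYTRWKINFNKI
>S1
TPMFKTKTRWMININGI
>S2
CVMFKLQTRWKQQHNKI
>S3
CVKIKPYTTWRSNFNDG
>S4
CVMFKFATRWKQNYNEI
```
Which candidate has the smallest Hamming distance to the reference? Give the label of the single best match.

S4

S1 differs at 7 positions; S2 differs at 5 positions; S3 differs at 8 positions; S4 differs at 4 positions. The closest is S4.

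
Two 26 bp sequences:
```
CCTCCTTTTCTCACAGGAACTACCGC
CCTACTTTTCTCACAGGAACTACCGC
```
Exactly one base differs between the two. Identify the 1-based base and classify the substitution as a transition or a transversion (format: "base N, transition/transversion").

base 4, transversion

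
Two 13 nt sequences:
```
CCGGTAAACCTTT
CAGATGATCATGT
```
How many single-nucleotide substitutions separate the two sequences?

Mismatches (1-based): position 2: C→A; position 4: G→A; position 6: A→G; position 8: A→T; position 10: C→A; position 12: T→G.

6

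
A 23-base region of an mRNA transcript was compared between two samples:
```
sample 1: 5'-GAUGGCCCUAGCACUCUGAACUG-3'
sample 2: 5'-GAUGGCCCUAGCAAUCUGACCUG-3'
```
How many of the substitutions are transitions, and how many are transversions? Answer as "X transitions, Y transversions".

Mismatches (1-based):
position 14: C→A (pyrimidine→purine, transversion)
position 20: A→C (purine→pyrimidine, transversion)

0 transitions, 2 transversions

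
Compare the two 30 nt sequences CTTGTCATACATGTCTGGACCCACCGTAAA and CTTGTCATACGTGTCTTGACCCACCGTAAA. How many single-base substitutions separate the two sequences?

2

Mismatches (1-based): position 11: A→G; position 17: G→T.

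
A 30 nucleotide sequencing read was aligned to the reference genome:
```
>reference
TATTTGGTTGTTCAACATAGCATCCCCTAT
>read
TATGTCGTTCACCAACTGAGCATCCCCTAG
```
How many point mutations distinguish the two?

8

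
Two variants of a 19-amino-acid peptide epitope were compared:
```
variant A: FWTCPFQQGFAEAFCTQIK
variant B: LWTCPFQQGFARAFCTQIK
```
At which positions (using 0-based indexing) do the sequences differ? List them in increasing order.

0, 11

Differences at position 0 (F→L), position 11 (E→R).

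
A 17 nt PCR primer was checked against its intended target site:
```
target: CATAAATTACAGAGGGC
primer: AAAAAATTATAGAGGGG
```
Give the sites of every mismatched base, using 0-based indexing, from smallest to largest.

0, 2, 9, 16

Scanning 0-based: 0: C/A; 2: T/A; 9: C/T; 16: C/G.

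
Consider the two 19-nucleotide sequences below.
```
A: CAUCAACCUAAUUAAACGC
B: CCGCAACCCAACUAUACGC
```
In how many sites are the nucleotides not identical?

The sequences differ at sites 2, 3, 9, 12, 15 (1-based) — 5 in total.

5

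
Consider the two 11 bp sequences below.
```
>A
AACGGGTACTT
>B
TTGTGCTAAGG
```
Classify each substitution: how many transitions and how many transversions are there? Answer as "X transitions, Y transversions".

Mismatches (1-based):
position 1: A→T (purine→pyrimidine, transversion)
position 2: A→T (purine→pyrimidine, transversion)
position 3: C→G (pyrimidine→purine, transversion)
position 4: G→T (purine→pyrimidine, transversion)
position 6: G→C (purine→pyrimidine, transversion)
position 9: C→A (pyrimidine→purine, transversion)
position 10: T→G (pyrimidine→purine, transversion)
position 11: T→G (pyrimidine→purine, transversion)

0 transitions, 8 transversions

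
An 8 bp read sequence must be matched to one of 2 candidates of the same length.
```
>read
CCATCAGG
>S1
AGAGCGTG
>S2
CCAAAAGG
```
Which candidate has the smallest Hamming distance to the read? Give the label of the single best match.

S2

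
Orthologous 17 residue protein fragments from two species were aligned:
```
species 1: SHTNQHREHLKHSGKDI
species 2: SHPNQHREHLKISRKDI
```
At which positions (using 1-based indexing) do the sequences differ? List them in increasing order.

Differences at position 3 (T→P), position 12 (H→I), position 14 (G→R).

3, 12, 14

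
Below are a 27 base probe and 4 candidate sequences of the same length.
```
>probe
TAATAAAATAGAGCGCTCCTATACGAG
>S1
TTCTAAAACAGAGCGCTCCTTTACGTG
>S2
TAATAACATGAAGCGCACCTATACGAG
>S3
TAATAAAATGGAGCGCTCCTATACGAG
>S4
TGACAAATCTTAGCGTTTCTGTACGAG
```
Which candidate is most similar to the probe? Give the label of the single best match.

S3

S1 differs at 5 positions; S2 differs at 4 positions; S3 differs at 1 position; S4 differs at 9 positions. The closest is S3.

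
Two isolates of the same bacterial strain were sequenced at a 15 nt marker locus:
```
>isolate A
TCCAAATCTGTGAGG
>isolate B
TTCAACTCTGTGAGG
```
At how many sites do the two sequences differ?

2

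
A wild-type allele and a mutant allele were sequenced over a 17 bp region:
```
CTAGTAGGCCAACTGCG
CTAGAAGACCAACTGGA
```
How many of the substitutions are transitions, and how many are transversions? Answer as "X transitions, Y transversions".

2 transitions, 2 transversions

Mismatches (1-based):
site 5: T→A (pyrimidine→purine, transversion)
site 8: G→A (purine→purine, transition)
site 16: C→G (pyrimidine→purine, transversion)
site 17: G→A (purine→purine, transition)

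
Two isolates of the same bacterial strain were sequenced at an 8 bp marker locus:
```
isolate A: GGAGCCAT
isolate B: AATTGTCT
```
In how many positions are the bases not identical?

7

The sequences differ at positions 1, 2, 3, 4, 5, 6, 7 (1-based) — 7 in total.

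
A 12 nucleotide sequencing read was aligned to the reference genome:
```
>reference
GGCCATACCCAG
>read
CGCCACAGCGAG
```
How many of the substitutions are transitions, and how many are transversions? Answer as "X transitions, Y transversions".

1 transition, 3 transversions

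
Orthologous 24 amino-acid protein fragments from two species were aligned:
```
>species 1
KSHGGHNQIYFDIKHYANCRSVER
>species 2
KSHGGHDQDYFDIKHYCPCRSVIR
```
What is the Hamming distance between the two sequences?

5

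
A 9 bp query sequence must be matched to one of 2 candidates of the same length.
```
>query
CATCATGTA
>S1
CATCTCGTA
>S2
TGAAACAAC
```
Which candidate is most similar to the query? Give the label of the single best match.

S1

Hamming distances to query — S1: 2; S2: 8.
Smallest is S1 with 2 mismatches.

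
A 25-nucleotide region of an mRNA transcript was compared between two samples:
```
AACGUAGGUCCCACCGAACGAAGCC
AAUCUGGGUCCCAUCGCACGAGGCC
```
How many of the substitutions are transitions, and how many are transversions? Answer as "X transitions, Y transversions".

Mismatches (1-based):
base 3: C→U (pyrimidine→pyrimidine, transition)
base 4: G→C (purine→pyrimidine, transversion)
base 6: A→G (purine→purine, transition)
base 14: C→U (pyrimidine→pyrimidine, transition)
base 17: A→C (purine→pyrimidine, transversion)
base 22: A→G (purine→purine, transition)

4 transitions, 2 transversions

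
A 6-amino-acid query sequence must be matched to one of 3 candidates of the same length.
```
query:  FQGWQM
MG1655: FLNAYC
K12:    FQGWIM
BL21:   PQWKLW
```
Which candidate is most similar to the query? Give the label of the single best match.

K12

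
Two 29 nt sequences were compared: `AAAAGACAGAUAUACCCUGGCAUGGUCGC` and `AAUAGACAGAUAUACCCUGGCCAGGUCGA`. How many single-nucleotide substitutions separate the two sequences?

4

The sequences differ at positions 3, 22, 23, 29 (1-based) — 4 in total.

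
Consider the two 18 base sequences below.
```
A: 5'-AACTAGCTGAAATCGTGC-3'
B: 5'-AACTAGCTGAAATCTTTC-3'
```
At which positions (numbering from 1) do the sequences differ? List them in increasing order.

15, 17

Differences at position 15 (G→T), position 17 (G→T).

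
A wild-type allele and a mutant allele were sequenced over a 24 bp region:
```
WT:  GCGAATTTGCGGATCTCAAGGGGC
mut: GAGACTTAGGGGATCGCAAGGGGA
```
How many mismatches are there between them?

6

Comparing position by position, 6 bases differ: 2 (C/A), 5 (A/C), 8 (T/A), 10 (C/G), 16 (T/G), 24 (C/A).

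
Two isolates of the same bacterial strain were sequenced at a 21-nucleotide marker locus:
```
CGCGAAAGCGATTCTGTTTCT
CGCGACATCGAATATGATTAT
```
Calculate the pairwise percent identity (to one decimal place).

6 positions differ (6, 8, 12, 14, 17, 20), so 15 of 21 match: 15/21 = 71.43%.

71.4%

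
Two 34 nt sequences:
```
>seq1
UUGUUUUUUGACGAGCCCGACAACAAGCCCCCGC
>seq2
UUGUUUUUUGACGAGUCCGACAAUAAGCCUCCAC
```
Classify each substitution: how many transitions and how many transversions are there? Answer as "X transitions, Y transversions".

Transitions (purine↔purine or pyrimidine↔pyrimidine): 16 C→U, 24 C→U, 30 C→U, 33 G→A.
Transversions (purine↔pyrimidine): none.

4 transitions, 0 transversions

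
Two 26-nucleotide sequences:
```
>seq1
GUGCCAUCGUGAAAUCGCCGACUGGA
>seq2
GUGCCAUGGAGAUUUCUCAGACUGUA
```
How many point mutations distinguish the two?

7

Comparing position by position, 7 sites differ: 8 (C/G), 10 (U/A), 13 (A/U), 14 (A/U), 17 (G/U), 19 (C/A), 25 (G/U).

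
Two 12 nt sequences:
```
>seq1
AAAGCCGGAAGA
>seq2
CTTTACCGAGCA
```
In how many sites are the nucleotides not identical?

Comparing position by position, 8 sites differ: 1 (A/C), 2 (A/T), 3 (A/T), 4 (G/T), 5 (C/A), 7 (G/C), 10 (A/G), 11 (G/C).

8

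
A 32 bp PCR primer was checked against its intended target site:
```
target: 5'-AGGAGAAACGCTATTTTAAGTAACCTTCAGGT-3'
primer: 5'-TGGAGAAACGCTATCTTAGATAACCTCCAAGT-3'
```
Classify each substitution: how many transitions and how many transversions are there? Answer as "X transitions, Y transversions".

5 transitions, 1 transversion

Transitions (purine↔purine or pyrimidine↔pyrimidine): 15 T→C, 19 A→G, 20 G→A, 27 T→C, 30 G→A.
Transversions (purine↔pyrimidine): 1 A→T.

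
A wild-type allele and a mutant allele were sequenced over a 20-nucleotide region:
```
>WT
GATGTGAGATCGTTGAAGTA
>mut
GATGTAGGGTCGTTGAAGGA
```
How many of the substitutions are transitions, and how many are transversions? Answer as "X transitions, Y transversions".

3 transitions, 1 transversion

Mismatches (1-based):
site 6: G→A (purine→purine, transition)
site 7: A→G (purine→purine, transition)
site 9: A→G (purine→purine, transition)
site 19: T→G (pyrimidine→purine, transversion)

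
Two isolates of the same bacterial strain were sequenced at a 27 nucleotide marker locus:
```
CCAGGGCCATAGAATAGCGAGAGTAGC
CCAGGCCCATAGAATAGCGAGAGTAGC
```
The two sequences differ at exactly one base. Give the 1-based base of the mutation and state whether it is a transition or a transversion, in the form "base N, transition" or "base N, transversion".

base 6, transversion

The sequences differ only at base 6: G→C (purine→pyrimidine), a transversion.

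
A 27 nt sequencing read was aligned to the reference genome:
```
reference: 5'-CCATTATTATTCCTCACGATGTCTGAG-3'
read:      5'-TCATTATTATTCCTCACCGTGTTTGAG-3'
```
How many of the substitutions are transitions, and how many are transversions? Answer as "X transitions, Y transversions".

3 transitions, 1 transversion

Mismatches (1-based):
position 1: C→T (pyrimidine→pyrimidine, transition)
position 18: G→C (purine→pyrimidine, transversion)
position 19: A→G (purine→purine, transition)
position 23: C→T (pyrimidine→pyrimidine, transition)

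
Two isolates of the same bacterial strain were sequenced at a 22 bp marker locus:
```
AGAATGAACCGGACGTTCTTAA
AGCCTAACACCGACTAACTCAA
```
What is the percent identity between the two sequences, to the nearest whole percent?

Mismatches at positions 3, 4, 6, 8, 9, 11, 15, 16, 17, 20 (1-based): 10 of 22.
Identical positions: 12/22 = 54.55% → 55%.

55%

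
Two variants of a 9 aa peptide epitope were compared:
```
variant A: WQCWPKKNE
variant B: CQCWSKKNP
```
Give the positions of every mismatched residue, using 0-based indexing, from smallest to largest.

Differences at position 0 (W→C), position 4 (P→S), position 8 (E→P).

0, 4, 8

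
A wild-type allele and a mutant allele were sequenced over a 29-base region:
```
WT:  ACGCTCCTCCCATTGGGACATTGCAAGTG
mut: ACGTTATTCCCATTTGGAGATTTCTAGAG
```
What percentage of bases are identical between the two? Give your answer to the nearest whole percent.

8 positions differ (4, 6, 7, 15, 19, 23, 25, 28), so 21 of 29 match: 21/29 = 72.41%.

72%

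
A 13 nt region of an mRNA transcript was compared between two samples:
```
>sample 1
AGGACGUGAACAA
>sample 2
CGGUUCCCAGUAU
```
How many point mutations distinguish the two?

9

Comparing position by position, 9 sites differ: 1 (A/C), 4 (A/U), 5 (C/U), 6 (G/C), 7 (U/C), 8 (G/C), 10 (A/G), 11 (C/U), 13 (A/U).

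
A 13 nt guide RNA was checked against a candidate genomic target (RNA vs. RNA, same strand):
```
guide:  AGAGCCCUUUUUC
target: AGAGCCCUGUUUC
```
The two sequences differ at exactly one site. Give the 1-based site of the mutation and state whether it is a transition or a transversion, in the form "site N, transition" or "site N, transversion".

Site 9 changes U→G. U is a pyrimidine and G is a purine, so this is a transversion.

site 9, transversion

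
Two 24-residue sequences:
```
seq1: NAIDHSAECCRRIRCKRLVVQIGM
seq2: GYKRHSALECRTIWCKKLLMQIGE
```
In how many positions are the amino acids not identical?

12

Comparing position by position, 12 positions differ: 1 (N/G), 2 (A/Y), 3 (I/K), 4 (D/R), 8 (E/L), 9 (C/E), 12 (R/T), 14 (R/W), 17 (R/K), 19 (V/L), 20 (V/M), 24 (M/E).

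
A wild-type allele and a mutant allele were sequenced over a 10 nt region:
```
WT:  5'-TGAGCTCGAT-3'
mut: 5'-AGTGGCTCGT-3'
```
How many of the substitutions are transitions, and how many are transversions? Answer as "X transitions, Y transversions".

3 transitions, 4 transversions

Transitions (purine↔purine or pyrimidine↔pyrimidine): 6 T→C, 7 C→T, 9 A→G.
Transversions (purine↔pyrimidine): 1 T→A, 3 A→T, 5 C→G, 8 G→C.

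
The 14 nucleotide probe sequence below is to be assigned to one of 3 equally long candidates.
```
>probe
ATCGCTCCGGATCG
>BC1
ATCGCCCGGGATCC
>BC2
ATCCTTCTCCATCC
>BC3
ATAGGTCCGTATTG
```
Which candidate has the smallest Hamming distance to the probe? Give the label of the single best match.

Hamming distances to probe — BC1: 3; BC2: 6; BC3: 4.
Smallest is BC1 with 3 mismatches.

BC1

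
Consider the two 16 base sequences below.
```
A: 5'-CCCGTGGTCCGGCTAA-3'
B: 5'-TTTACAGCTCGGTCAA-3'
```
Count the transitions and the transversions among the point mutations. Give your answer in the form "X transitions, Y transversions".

Mismatches (1-based):
base 1: C→T (pyrimidine→pyrimidine, transition)
base 2: C→T (pyrimidine→pyrimidine, transition)
base 3: C→T (pyrimidine→pyrimidine, transition)
base 4: G→A (purine→purine, transition)
base 5: T→C (pyrimidine→pyrimidine, transition)
base 6: G→A (purine→purine, transition)
base 8: T→C (pyrimidine→pyrimidine, transition)
base 9: C→T (pyrimidine→pyrimidine, transition)
base 13: C→T (pyrimidine→pyrimidine, transition)
base 14: T→C (pyrimidine→pyrimidine, transition)

10 transitions, 0 transversions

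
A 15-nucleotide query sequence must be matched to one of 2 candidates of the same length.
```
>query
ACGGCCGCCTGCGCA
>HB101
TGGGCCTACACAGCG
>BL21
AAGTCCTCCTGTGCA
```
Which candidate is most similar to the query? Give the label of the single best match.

BL21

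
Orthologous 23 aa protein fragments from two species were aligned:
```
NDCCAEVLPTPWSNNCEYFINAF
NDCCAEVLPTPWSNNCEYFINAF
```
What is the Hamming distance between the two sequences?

The two sequences are identical at every position.

0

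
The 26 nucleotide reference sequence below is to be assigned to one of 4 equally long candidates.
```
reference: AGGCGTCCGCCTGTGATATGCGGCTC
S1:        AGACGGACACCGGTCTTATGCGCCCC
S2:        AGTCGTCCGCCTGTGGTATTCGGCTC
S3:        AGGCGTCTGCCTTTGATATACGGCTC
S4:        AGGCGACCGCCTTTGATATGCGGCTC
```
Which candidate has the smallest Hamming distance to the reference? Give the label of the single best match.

S4

Hamming distances to reference — S1: 9; S2: 3; S3: 3; S4: 2.
Smallest is S4 with 2 mismatches.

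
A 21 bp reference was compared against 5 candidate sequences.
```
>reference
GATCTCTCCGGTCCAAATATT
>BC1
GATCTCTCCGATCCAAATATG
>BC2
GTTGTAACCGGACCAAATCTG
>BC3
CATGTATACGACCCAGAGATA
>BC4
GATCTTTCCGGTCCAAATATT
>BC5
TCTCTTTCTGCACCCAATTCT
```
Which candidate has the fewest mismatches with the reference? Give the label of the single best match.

Hamming distances to reference — BC1: 2; BC2: 7; BC3: 9; BC4: 1; BC5: 9.
Smallest is BC4 with 1 mismatch.

BC4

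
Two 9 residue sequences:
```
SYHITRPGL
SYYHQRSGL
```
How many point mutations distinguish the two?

Mismatches (1-based): residue 3: H→Y; residue 4: I→H; residue 5: T→Q; residue 7: P→S.

4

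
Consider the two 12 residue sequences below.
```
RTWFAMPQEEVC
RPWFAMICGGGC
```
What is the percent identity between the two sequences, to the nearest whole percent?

50%

6 positions differ (2, 7, 8, 9, 10, 11), so 6 of 12 match: 6/12 = 50%.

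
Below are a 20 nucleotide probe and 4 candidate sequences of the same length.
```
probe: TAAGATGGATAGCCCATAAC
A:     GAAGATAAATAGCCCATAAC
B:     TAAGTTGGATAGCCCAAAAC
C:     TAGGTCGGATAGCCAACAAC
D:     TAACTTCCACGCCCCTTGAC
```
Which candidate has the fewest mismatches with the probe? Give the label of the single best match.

Hamming distances to probe — A: 3; B: 2; C: 5; D: 9.
Smallest is B with 2 mismatches.

B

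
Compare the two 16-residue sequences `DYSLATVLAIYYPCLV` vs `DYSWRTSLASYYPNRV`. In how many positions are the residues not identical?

Mismatches (1-based): position 4: L→W; position 5: A→R; position 7: V→S; position 10: I→S; position 14: C→N; position 15: L→R.

6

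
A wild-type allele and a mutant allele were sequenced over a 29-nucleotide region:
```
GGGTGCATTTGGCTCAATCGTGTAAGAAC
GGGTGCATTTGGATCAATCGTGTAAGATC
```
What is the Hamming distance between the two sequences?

2

Comparing position by position, 2 sites differ: 13 (C/A), 28 (A/T).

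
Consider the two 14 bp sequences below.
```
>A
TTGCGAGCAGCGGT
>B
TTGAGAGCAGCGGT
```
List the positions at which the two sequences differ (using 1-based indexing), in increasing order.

Differences at position 4 (C→A).

4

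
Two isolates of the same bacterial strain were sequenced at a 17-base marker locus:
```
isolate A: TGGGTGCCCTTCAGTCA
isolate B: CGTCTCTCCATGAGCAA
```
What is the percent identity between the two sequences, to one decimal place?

47.1%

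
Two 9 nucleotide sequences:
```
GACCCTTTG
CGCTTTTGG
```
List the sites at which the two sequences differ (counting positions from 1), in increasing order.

Differences at site 1 (G→C), site 2 (A→G), site 4 (C→T), site 5 (C→T), site 8 (T→G).

1, 2, 4, 5, 8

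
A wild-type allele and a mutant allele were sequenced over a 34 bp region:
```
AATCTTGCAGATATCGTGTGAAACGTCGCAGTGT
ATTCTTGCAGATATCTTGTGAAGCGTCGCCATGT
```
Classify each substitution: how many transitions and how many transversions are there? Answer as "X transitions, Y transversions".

Transitions (purine↔purine or pyrimidine↔pyrimidine): 23 A→G, 31 G→A.
Transversions (purine↔pyrimidine): 2 A→T, 16 G→T, 30 A→C.

2 transitions, 3 transversions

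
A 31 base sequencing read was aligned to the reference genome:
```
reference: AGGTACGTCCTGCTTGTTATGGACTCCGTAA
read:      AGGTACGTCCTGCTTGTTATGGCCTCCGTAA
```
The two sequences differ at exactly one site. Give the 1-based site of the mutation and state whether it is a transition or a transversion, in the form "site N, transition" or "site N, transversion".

The sequences differ only at site 23: A→C (purine→pyrimidine), a transversion.

site 23, transversion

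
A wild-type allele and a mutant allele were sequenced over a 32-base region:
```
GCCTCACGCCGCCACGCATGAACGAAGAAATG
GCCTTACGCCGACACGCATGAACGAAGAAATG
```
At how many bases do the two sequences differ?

2

Mismatches (1-based): base 5: C→T; base 12: C→A.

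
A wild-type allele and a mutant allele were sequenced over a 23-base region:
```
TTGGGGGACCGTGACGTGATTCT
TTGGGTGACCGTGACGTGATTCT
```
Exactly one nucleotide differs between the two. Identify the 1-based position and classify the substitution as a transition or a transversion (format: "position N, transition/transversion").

Position 6 changes G→T. G is a purine and T is a pyrimidine, so this is a transversion.

position 6, transversion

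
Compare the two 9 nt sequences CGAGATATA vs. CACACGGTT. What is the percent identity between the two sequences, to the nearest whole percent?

22%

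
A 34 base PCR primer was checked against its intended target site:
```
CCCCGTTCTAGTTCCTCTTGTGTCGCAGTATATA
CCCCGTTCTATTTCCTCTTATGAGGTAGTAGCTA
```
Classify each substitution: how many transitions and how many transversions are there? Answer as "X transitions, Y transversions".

2 transitions, 5 transversions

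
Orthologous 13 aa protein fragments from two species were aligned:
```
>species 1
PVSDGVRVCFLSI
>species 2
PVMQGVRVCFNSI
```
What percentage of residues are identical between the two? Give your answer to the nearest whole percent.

3 positions differ (3, 4, 11), so 10 of 13 match: 10/13 = 76.92%.

77%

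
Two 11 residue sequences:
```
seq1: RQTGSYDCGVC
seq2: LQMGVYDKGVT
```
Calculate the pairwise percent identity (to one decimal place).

54.5%

Mismatches at positions 1, 3, 5, 8, 11 (1-based): 5 of 11.
Identical positions: 6/11 = 54.55% → 54.5%.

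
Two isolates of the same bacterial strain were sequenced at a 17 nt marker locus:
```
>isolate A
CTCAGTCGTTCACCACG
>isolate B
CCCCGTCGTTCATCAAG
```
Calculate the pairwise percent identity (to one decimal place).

4 positions differ (2, 4, 13, 16), so 13 of 17 match: 13/17 = 76.47%.

76.5%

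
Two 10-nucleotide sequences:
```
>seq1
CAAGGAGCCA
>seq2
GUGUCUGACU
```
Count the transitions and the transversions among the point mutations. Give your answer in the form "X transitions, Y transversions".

1 transition, 7 transversions

Mismatches (1-based):
base 1: C→G (pyrimidine→purine, transversion)
base 2: A→U (purine→pyrimidine, transversion)
base 3: A→G (purine→purine, transition)
base 4: G→U (purine→pyrimidine, transversion)
base 5: G→C (purine→pyrimidine, transversion)
base 6: A→U (purine→pyrimidine, transversion)
base 8: C→A (pyrimidine→purine, transversion)
base 10: A→U (purine→pyrimidine, transversion)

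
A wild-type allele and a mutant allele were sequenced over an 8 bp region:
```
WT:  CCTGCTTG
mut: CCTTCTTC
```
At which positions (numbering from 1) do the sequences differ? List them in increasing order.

4, 8

Differences at position 4 (G→T), position 8 (G→C).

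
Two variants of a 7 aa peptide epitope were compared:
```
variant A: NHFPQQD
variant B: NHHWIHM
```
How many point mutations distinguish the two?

Mismatches (1-based): residue 3: F→H; residue 4: P→W; residue 5: Q→I; residue 6: Q→H; residue 7: D→M.

5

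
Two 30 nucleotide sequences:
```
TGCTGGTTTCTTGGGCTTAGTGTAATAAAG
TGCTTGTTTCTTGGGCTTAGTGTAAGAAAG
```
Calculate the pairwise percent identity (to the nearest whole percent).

Mismatches at positions 5, 26 (1-based): 2 of 30.
Identical positions: 28/30 = 93.33% → 93%.

93%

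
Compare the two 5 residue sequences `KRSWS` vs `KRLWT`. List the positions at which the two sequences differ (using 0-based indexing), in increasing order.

Differences at position 2 (S→L), position 4 (S→T).

2, 4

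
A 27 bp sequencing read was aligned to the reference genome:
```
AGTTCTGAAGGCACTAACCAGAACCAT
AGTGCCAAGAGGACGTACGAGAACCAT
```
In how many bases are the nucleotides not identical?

9

The sequences differ at bases 4, 6, 7, 9, 10, 12, 15, 16, 19 (1-based) — 9 in total.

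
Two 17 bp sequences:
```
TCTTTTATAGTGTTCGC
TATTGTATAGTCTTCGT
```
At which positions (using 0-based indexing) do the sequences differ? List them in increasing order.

Scanning 0-based: 1: C/A; 4: T/G; 11: G/C; 16: C/T.

1, 4, 11, 16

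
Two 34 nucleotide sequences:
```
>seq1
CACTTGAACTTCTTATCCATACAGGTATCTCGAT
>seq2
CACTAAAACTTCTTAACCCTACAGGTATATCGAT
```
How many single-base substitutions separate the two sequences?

5

Comparing position by position, 5 sites differ: 5 (T/A), 6 (G/A), 16 (T/A), 19 (A/C), 29 (C/A).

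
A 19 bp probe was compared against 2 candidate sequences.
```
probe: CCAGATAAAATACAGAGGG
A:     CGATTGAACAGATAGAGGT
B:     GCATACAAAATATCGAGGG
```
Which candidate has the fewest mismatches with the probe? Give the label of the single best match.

Hamming distances to probe — A: 8; B: 5.
Smallest is B with 5 mismatches.

B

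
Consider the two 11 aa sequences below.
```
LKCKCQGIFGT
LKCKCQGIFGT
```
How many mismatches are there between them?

No positions differ; the sequences are identical.

0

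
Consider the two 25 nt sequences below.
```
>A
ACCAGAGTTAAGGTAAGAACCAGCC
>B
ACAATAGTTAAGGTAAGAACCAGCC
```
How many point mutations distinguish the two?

Mismatches (1-based): position 3: C→A; position 5: G→T.

2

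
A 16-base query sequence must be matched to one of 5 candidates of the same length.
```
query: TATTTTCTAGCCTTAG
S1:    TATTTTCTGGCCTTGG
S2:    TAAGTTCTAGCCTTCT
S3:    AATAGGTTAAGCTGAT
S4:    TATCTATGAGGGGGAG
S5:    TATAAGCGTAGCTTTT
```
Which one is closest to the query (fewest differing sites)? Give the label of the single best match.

S1

Hamming distances to query — S1: 2; S2: 4; S3: 9; S4: 8; S5: 9.
Smallest is S1 with 2 mismatches.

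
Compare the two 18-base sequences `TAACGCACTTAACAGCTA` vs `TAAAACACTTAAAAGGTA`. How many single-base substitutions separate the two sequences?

The sequences differ at positions 4, 5, 13, 16 (1-based) — 4 in total.

4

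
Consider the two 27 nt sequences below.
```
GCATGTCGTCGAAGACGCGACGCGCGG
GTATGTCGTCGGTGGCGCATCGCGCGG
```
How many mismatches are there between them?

Mismatches (1-based): base 2: C→T; base 12: A→G; base 13: A→T; base 15: A→G; base 19: G→A; base 20: A→T.

6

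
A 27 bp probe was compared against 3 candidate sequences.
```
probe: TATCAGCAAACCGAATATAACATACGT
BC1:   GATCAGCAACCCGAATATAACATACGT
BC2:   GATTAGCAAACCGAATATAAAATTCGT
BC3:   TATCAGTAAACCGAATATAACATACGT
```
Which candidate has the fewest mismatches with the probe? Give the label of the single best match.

Hamming distances to probe — BC1: 2; BC2: 4; BC3: 1.
Smallest is BC3 with 1 mismatch.

BC3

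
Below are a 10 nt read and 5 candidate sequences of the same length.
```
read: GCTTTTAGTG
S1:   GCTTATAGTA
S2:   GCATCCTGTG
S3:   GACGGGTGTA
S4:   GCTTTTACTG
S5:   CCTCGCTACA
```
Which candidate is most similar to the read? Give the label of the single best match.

S1 differs at 2 positions; S2 differs at 4 positions; S3 differs at 7 positions; S4 differs at 1 position; S5 differs at 8 positions. The closest is S4.

S4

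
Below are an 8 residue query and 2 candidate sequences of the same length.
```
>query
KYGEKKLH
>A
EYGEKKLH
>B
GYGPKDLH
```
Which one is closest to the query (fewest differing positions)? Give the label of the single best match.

A differs at 1 position; B differs at 3 positions. The closest is A.

A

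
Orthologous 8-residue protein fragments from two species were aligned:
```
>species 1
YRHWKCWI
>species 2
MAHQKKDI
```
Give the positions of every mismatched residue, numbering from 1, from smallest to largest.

1, 2, 4, 6, 7

Scanning 1-based: 1: Y/M; 2: R/A; 4: W/Q; 6: C/K; 7: W/D.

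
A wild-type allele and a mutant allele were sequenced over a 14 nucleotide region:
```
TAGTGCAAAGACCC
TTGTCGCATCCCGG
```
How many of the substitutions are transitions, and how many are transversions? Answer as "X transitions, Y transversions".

0 transitions, 9 transversions

Transitions (purine↔purine or pyrimidine↔pyrimidine): none.
Transversions (purine↔pyrimidine): 2 A→T, 5 G→C, 6 C→G, 7 A→C, 9 A→T, 10 G→C, 11 A→C, 13 C→G, 14 C→G.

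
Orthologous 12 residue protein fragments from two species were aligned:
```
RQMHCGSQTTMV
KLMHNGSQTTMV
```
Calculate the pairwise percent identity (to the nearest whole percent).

75%

Mismatches at positions 1, 2, 5 (1-based): 3 of 12.
Identical positions: 9/12 = 75% → 75%.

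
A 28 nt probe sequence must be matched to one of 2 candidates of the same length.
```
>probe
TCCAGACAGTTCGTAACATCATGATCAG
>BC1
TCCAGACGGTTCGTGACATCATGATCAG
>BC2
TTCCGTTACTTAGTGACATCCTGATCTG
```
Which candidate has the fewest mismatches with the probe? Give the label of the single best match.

BC1

BC1 differs at 2 positions; BC2 differs at 9 positions. The closest is BC1.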